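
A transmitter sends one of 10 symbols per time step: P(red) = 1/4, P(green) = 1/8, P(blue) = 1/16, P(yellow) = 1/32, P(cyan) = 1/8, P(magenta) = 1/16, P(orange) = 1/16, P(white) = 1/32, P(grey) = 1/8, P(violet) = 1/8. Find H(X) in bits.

Each probability is a power of 1/2, so log₂(1/p) is an integer.
H = Σ p·log₂(1/p) = 1/4·2 + 1/8·3 + 1/16·4 + 1/32·5 + 1/8·3 + 1/16·4 + 1/16·4 + 1/32·5 + 1/8·3 + 1/8·3 = 3.0625 bits.

3.0625 bits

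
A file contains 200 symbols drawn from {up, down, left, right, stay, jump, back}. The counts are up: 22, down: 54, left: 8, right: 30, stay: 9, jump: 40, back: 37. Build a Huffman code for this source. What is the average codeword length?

Probabilities are the counts divided by 200.
Repeatedly combine the two least-probable nodes; the expected code length is the sum of the merged weights.
merge 1/25 + 9/200 → 17/200
merge 17/200 + 11/100 → 39/200
merge 3/20 + 37/200 → 67/200
merge 39/200 + 1/5 → 79/200
merge 27/100 + 67/200 → 121/200
merge 79/200 + 121/200 → 1
L = 17/200 + 39/200 + 67/200 + 79/200 + 121/200 + 1 = 523/200 = 2.615 bits/symbol.

2.615 bits/symbol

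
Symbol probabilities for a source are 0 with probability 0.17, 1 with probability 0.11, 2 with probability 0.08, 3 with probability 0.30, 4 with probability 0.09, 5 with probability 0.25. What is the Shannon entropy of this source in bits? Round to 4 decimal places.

H = −Σ pᵢ log₂ pᵢ.
−0.17·log₂(0.17) = 0.4346
−0.11·log₂(0.11) = 0.3503
−0.08·log₂(0.08) = 0.2915
−0.30·log₂(0.30) = 0.5211
−0.09·log₂(0.09) = 0.3127
−0.25·log₂(0.25) = 0.5000
Sum ≈ 2.4101 → 2.4101 bits.

2.4101 bits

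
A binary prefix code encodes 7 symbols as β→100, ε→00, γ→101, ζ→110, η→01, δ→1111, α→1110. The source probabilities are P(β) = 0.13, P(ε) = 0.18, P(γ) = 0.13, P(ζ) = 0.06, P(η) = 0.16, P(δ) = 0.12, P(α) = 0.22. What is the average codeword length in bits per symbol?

L̄ = Σ pᵢ·ℓᵢ = 0.13·3 + 0.18·2 + 0.13·3 + 0.06·3 + 0.16·2 + 0.12·4 + 0.22·4 = 3 bits/symbol.

3 bits/symbol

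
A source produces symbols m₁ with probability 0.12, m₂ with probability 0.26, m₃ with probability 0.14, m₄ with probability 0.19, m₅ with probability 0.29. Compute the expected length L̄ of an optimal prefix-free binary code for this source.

2.26 bits/symbol

Repeatedly combine the two least-probable nodes; the expected code length is the sum of the merged weights.
merge 3/25 + 7/50 → 13/50
merge 19/100 + 13/50 → 9/20
merge 13/50 + 29/100 → 11/20
merge 9/20 + 11/20 → 1
L = 13/50 + 9/20 + 11/20 + 1 = 113/50 = 2.26 bits/symbol.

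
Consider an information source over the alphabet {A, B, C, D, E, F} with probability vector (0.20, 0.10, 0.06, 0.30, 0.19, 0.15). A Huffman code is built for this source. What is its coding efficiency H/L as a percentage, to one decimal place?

98.3%

Entropy H = −Σ p log₂ p ≈ 2.4270 bits.
Huffman merges: 3/50+1/10→4/25; 3/20+4/25→31/100; 19/100+1/5→39/100; 3/10+31/100→61/100; 39/100+61/100→1. L = 247/100 ≈ 2.4700.
Efficiency = H/L = 2.4270/2.4700 = 98.3%.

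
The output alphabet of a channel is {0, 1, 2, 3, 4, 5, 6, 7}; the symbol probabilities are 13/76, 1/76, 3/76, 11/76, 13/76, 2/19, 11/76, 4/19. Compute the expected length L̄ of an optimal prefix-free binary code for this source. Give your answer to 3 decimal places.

Repeatedly combine the two least-probable nodes; the expected code length is the sum of the merged weights.
merge 1/76 + 3/76 → 1/19
merge 1/19 + 2/19 → 3/19
merge 11/76 + 11/76 → 11/38
merge 3/19 + 13/76 → 25/76
merge 13/76 + 4/19 → 29/76
merge 11/38 + 25/76 → 47/76
merge 29/76 + 47/76 → 1
L = 1/19 + 3/19 + 11/38 + 25/76 + 29/76 + 47/76 + 1 = 215/76 ≈ 2.829 bits/symbol.

2.829 bits/symbol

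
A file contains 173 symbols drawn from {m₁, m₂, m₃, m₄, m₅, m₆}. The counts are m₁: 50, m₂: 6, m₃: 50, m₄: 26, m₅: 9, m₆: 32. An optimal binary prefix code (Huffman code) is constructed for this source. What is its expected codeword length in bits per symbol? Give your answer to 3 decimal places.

2.324 bits/symbol

Probabilities are the counts divided by 173.
Repeatedly combine the two least-probable nodes; the expected code length is the sum of the merged weights.
merge 6/173 + 9/173 → 15/173
merge 15/173 + 26/173 → 41/173
merge 32/173 + 41/173 → 73/173
merge 50/173 + 50/173 → 100/173
merge 73/173 + 100/173 → 1
L = 15/173 + 41/173 + 73/173 + 100/173 + 1 = 402/173 ≈ 2.324 bits/symbol.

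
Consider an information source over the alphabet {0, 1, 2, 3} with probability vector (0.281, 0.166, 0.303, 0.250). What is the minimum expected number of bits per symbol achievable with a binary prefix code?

2 bits/symbol

Repeatedly combine the two least-probable nodes; the expected code length is the sum of the merged weights.
merge 83/500 + 1/4 → 52/125
merge 281/1000 + 303/1000 → 73/125
merge 52/125 + 73/125 → 1
L = 52/125 + 73/125 + 1 = 2 bits/symbol.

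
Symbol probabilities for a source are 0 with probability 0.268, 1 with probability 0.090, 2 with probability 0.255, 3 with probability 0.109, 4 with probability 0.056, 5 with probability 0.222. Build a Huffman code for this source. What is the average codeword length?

2.401 bits/symbol

Repeatedly combine the two least-probable nodes; the expected code length is the sum of the merged weights.
merge 7/125 + 9/100 → 73/500
merge 109/1000 + 73/500 → 51/200
merge 111/500 + 51/200 → 477/1000
merge 51/200 + 67/250 → 523/1000
merge 477/1000 + 523/1000 → 1
L = 73/500 + 51/200 + 477/1000 + 523/1000 + 1 = 2401/1000 = 2.401 bits/symbol.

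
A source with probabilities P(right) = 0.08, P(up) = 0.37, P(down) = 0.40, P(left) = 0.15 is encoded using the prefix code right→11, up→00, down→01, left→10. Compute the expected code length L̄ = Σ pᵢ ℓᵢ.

L̄ = Σ pᵢ·ℓᵢ = 0.08·2 + 0.37·2 + 0.40·2 + 0.15·2 = 2 bits/symbol.

2 bits/symbol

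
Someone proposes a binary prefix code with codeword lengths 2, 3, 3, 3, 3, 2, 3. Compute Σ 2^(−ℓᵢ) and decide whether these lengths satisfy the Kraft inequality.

1.125; no

With common denominator 2^3 = 8: Σ 2^(−ℓᵢ) = 2/8 + 1/8 + 1/8 + 1/8 + 1/8 + 2/8 + 1/8 = 9/8 = 1.125.
Kraft's inequality requires Σ ≤ 1; here Σ = 1.125 > 1, so no such prefix code exists.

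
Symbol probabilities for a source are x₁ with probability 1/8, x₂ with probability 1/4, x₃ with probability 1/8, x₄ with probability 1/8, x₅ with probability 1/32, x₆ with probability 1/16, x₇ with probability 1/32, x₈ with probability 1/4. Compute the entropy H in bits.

Each probability is a power of 1/2, so log₂(1/p) is an integer.
H = Σ p·log₂(1/p) = 1/8·3 + 1/4·2 + 1/8·3 + 1/8·3 + 1/32·5 + 1/16·4 + 1/32·5 + 1/4·2 = 2.6875 bits.

2.6875 bits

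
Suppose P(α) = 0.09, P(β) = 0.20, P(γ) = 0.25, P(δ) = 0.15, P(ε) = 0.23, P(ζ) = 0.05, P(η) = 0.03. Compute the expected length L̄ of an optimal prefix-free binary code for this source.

2.57 bits/symbol

Repeatedly combine the two least-probable nodes; the expected code length is the sum of the merged weights.
merge 3/100 + 1/20 → 2/25
merge 2/25 + 9/100 → 17/100
merge 3/20 + 17/100 → 8/25
merge 1/5 + 23/100 → 43/100
merge 1/4 + 8/25 → 57/100
merge 43/100 + 57/100 → 1
L = 2/25 + 17/100 + 8/25 + 43/100 + 57/100 + 1 = 257/100 = 2.57 bits/symbol.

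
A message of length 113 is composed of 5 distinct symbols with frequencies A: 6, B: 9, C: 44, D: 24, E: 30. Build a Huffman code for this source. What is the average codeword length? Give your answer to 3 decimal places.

Probabilities are the counts divided by 113.
Repeatedly combine the two least-probable nodes; the expected code length is the sum of the merged weights.
merge 6/113 + 9/113 → 15/113
merge 15/113 + 24/113 → 39/113
merge 30/113 + 39/113 → 69/113
merge 44/113 + 69/113 → 1
L = 15/113 + 39/113 + 69/113 + 1 = 236/113 ≈ 2.088 bits/symbol.

2.088 bits/symbol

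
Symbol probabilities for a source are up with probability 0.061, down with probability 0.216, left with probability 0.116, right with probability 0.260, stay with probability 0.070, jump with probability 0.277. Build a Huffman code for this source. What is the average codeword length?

2.378 bits/symbol

Repeatedly combine the two least-probable nodes; the expected code length is the sum of the merged weights.
merge 61/1000 + 7/100 → 131/1000
merge 29/250 + 131/1000 → 247/1000
merge 27/125 + 247/1000 → 463/1000
merge 13/50 + 277/1000 → 537/1000
merge 463/1000 + 537/1000 → 1
L = 131/1000 + 247/1000 + 463/1000 + 537/1000 + 1 = 1189/500 = 2.378 bits/symbol.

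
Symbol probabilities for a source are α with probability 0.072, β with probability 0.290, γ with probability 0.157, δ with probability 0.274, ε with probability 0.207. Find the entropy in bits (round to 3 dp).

H = −Σ pᵢ log₂ pᵢ.
−0.072·log₂(0.072) = 0.2733
−0.290·log₂(0.290) = 0.5179
−0.157·log₂(0.157) = 0.4194
−0.274·log₂(0.274) = 0.5118
−0.207·log₂(0.207) = 0.4704
Sum ≈ 2.1927 → 2.193 bits.

2.193 bits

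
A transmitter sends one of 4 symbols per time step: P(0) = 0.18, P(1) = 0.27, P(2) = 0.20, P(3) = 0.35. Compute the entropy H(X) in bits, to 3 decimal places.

1.950 bits

H = −Σ pᵢ log₂ pᵢ.
−0.18·log₂(0.18) = 0.4453
−0.27·log₂(0.27) = 0.5100
−0.20·log₂(0.20) = 0.4644
−0.35·log₂(0.35) = 0.5301
Sum ≈ 1.9498 → 1.950 bits.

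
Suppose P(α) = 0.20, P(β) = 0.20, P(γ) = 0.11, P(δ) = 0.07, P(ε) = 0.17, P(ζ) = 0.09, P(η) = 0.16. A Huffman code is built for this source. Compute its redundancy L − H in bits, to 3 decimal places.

0.042 bits

Entropy H = −Σ p log₂ p ≈ 2.7179 bits.
Huffman merges: 7/100+9/100→4/25; 11/100+4/25→27/100; 4/25+17/100→33/100; 1/5+1/5→2/5; 27/100+33/100→3/5; 2/5+3/5→1. L = 69/25 ≈ 2.7600.
L − H = 2.7600 − 2.7179 = 0.042 bits.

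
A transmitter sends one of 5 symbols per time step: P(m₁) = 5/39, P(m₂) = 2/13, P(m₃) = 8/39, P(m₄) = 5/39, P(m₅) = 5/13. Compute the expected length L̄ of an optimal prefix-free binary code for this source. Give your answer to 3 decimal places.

Repeatedly combine the two least-probable nodes; the expected code length is the sum of the merged weights.
merge 5/39 + 5/39 → 10/39
merge 2/13 + 8/39 → 14/39
merge 10/39 + 14/39 → 8/13
merge 5/13 + 8/13 → 1
L = 10/39 + 14/39 + 8/13 + 1 = 29/13 ≈ 2.231 bits/symbol.

2.231 bits/symbol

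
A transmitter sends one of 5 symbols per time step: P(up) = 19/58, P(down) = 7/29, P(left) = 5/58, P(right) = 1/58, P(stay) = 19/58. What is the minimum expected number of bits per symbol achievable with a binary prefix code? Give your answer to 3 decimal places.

Repeatedly combine the two least-probable nodes; the expected code length is the sum of the merged weights.
merge 1/58 + 5/58 → 3/29
merge 3/29 + 7/29 → 10/29
merge 19/58 + 19/58 → 19/29
merge 10/29 + 19/29 → 1
L = 3/29 + 10/29 + 19/29 + 1 = 61/29 ≈ 2.103 bits/symbol.

2.103 bits/symbol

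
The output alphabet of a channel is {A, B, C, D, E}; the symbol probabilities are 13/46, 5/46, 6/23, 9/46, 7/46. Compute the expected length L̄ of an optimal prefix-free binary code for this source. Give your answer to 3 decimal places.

Repeatedly combine the two least-probable nodes; the expected code length is the sum of the merged weights.
merge 5/46 + 7/46 → 6/23
merge 9/46 + 6/23 → 21/46
merge 6/23 + 13/46 → 25/46
merge 21/46 + 25/46 → 1
L = 6/23 + 21/46 + 25/46 + 1 = 52/23 ≈ 2.261 bits/symbol.

2.261 bits/symbol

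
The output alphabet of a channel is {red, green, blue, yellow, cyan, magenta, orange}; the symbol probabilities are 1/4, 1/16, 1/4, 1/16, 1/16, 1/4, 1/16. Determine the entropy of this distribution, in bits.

Each probability is a power of 1/2, so log₂(1/p) is an integer.
H = Σ p·log₂(1/p) = 1/4·2 + 1/16·4 + 1/4·2 + 1/16·4 + 1/16·4 + 1/4·2 + 1/16·4 = 2.5 bits.

2.5 bits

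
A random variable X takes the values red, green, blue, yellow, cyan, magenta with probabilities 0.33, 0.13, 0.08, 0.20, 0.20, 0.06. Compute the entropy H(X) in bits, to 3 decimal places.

H = −Σ pᵢ log₂ pᵢ.
−0.33·log₂(0.33) = 0.5278
−0.13·log₂(0.13) = 0.3826
−0.08·log₂(0.08) = 0.2915
−0.20·log₂(0.20) = 0.4644
−0.20·log₂(0.20) = 0.4644
−0.06·log₂(0.06) = 0.2435
Sum ≈ 2.3743 → 2.374 bits.

2.374 bits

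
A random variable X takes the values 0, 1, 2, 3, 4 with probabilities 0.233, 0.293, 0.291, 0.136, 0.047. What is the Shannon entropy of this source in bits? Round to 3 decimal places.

H = −Σ pᵢ log₂ pᵢ.
−0.233·log₂(0.233) = 0.4897
−0.293·log₂(0.293) = 0.5189
−0.291·log₂(0.291) = 0.5182
−0.136·log₂(0.136) = 0.3915
−0.047·log₂(0.047) = 0.2073
Sum ≈ 2.1256 → 2.126 bits.

2.126 bits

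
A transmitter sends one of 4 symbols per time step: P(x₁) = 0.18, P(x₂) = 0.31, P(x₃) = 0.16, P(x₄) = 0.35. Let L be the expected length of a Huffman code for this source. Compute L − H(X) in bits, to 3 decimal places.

0.068 bits

Entropy H = −Σ p log₂ p ≈ 1.9222 bits.
Huffman merges: 4/25+9/50→17/50; 31/100+17/50→13/20; 7/20+13/20→1. L = 199/100 ≈ 1.9900.
L − H = 1.9900 − 1.9222 = 0.068 bits.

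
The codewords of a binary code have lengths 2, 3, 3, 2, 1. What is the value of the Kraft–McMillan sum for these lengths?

1.25

With common denominator 2^3 = 8: Σ 2^(−ℓᵢ) = 2/8 + 1/8 + 1/8 + 2/8 + 4/8 = 10/8 = 1.25.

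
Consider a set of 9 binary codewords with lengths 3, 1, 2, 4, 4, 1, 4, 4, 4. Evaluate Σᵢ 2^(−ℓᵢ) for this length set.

With common denominator 2^4 = 16: Σ 2^(−ℓᵢ) = 2/16 + 8/16 + 4/16 + 1/16 + 1/16 + 8/16 + 1/16 + 1/16 + 1/16 = 27/16 = 1.6875.

1.6875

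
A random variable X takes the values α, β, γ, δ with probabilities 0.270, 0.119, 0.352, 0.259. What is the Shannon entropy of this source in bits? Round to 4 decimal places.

H = −Σ pᵢ log₂ pᵢ.
−0.270·log₂(0.270) = 0.5100
−0.119·log₂(0.119) = 0.3654
−0.352·log₂(0.352) = 0.5302
−0.259·log₂(0.259) = 0.5048
Sum ≈ 1.9105 → 1.9105 bits.

1.9105 bits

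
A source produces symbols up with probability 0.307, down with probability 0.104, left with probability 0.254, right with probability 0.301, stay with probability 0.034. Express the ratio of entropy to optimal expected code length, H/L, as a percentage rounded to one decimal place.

96.0%

Entropy H = −Σ p log₂ p ≈ 2.0521 bits.
Huffman merges: 17/500+13/125→69/500; 69/500+127/500→49/125; 301/1000+307/1000→76/125; 49/125+76/125→1. L = 1069/500 ≈ 2.1380.
Efficiency = H/L = 2.0521/2.1380 = 96.0%.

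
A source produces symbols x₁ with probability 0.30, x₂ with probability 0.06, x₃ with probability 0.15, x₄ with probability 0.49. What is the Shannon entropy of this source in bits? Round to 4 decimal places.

1.6794 bits

H = −Σ pᵢ log₂ pᵢ.
−0.30·log₂(0.30) = 0.5211
−0.06·log₂(0.06) = 0.2435
−0.15·log₂(0.15) = 0.4105
−0.49·log₂(0.49) = 0.5043
Sum ≈ 1.6794 → 1.6794 bits.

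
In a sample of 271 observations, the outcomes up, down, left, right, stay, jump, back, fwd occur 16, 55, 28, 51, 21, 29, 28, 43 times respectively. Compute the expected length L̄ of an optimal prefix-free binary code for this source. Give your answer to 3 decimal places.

Probabilities are the counts divided by 271.
Repeatedly combine the two least-probable nodes; the expected code length is the sum of the merged weights.
merge 16/271 + 21/271 → 37/271
merge 28/271 + 28/271 → 56/271
merge 29/271 + 37/271 → 66/271
merge 43/271 + 51/271 → 94/271
merge 55/271 + 56/271 → 111/271
merge 66/271 + 94/271 → 160/271
merge 111/271 + 160/271 → 1
L = 37/271 + 56/271 + 66/271 + 94/271 + 111/271 + 160/271 + 1 = 795/271 ≈ 2.934 bits/symbol.

2.934 bits/symbol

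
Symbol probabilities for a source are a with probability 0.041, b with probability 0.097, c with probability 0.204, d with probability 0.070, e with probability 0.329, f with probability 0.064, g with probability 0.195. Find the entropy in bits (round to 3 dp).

H = −Σ pᵢ log₂ pᵢ.
−0.041·log₂(0.041) = 0.1889
−0.097·log₂(0.097) = 0.3265
−0.204·log₂(0.204) = 0.4678
−0.070·log₂(0.070) = 0.2686
−0.329·log₂(0.329) = 0.5277
−0.064·log₂(0.064) = 0.2538
−0.195·log₂(0.195) = 0.4599
Sum ≈ 2.4932 → 2.493 bits.

2.493 bits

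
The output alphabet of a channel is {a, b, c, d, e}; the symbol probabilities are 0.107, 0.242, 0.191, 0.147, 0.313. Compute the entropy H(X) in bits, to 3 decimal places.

2.228 bits

H = −Σ pᵢ log₂ pᵢ.
−0.107·log₂(0.107) = 0.3450
−0.242·log₂(0.242) = 0.4954
−0.191·log₂(0.191) = 0.4562
−0.147·log₂(0.147) = 0.4066
−0.313·log₂(0.313) = 0.5245
Sum ≈ 2.2277 → 2.228 bits.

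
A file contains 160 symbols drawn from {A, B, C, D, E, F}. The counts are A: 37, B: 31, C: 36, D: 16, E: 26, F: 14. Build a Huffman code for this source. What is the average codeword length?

2.5375 bits/symbol

Probabilities are the counts divided by 160.
Repeatedly combine the two least-probable nodes; the expected code length is the sum of the merged weights.
merge 7/80 + 1/10 → 3/16
merge 13/80 + 3/16 → 7/20
merge 31/160 + 9/40 → 67/160
merge 37/160 + 7/20 → 93/160
merge 67/160 + 93/160 → 1
L = 3/16 + 7/20 + 67/160 + 93/160 + 1 = 203/80 = 2.5375 bits/symbol.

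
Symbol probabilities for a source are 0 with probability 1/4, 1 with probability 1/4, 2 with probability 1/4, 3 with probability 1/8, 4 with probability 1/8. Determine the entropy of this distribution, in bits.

Each probability is a power of 1/2, so log₂(1/p) is an integer.
H = Σ p·log₂(1/p) = 1/4·2 + 1/4·2 + 1/4·2 + 1/8·3 + 1/8·3 = 2.25 bits.

2.25 bits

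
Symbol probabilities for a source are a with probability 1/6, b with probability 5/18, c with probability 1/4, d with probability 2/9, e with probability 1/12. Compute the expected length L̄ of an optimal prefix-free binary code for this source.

2.25 bits/symbol

Repeatedly combine the two least-probable nodes; the expected code length is the sum of the merged weights.
merge 1/12 + 1/6 → 1/4
merge 2/9 + 1/4 → 17/36
merge 1/4 + 5/18 → 19/36
merge 17/36 + 19/36 → 1
L = 1/4 + 17/36 + 19/36 + 1 = 9/4 = 2.25 bits/symbol.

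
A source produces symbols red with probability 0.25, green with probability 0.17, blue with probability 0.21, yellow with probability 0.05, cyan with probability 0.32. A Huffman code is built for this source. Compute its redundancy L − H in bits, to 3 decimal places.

Entropy H = −Σ p log₂ p ≈ 2.1495 bits.
Huffman merges: 1/20+17/100→11/50; 21/100+11/50→43/100; 1/4+8/25→57/100; 43/100+57/100→1. L = 111/50 ≈ 2.2200.
L − H = 2.2200 − 2.1495 = 0.070 bits.

0.070 bits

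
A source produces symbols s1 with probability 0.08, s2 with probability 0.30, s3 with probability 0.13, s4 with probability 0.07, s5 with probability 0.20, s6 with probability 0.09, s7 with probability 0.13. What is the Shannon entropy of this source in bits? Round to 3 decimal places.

2.623 bits

H = −Σ pᵢ log₂ pᵢ.
−0.08·log₂(0.08) = 0.2915
−0.30·log₂(0.30) = 0.5211
−0.13·log₂(0.13) = 0.3826
−0.07·log₂(0.07) = 0.2686
−0.20·log₂(0.20) = 0.4644
−0.09·log₂(0.09) = 0.3127
−0.13·log₂(0.13) = 0.3826
Sum ≈ 2.6235 → 2.623 bits.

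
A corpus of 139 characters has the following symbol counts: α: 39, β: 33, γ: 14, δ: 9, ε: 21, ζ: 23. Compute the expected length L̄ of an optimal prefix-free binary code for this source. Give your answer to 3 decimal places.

2.482 bits/symbol

Probabilities are the counts divided by 139.
Repeatedly combine the two least-probable nodes; the expected code length is the sum of the merged weights.
merge 9/139 + 14/139 → 23/139
merge 21/139 + 23/139 → 44/139
merge 23/139 + 33/139 → 56/139
merge 39/139 + 44/139 → 83/139
merge 56/139 + 83/139 → 1
L = 23/139 + 44/139 + 56/139 + 83/139 + 1 = 345/139 ≈ 2.482 bits/symbol.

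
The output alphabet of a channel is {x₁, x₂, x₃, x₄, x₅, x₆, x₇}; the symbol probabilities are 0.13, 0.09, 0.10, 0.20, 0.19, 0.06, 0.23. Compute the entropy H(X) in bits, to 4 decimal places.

2.6783 bits

H = −Σ pᵢ log₂ pᵢ.
−0.13·log₂(0.13) = 0.3826
−0.09·log₂(0.09) = 0.3127
−0.10·log₂(0.10) = 0.3322
−0.20·log₂(0.20) = 0.4644
−0.19·log₂(0.19) = 0.4552
−0.06·log₂(0.06) = 0.2435
−0.23·log₂(0.23) = 0.4877
Sum ≈ 2.6783 → 2.6783 bits.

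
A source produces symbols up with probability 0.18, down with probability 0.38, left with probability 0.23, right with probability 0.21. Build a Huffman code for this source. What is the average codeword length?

2 bits/symbol

Repeatedly combine the two least-probable nodes; the expected code length is the sum of the merged weights.
merge 9/50 + 21/100 → 39/100
merge 23/100 + 19/50 → 61/100
merge 39/100 + 61/100 → 1
L = 39/100 + 61/100 + 1 = 2 bits/symbol.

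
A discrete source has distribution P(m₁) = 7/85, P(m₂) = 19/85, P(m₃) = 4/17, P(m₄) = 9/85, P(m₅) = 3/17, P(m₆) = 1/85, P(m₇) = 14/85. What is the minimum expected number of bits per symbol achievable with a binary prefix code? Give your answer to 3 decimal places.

Repeatedly combine the two least-probable nodes; the expected code length is the sum of the merged weights.
merge 1/85 + 7/85 → 8/85
merge 8/85 + 9/85 → 1/5
merge 14/85 + 3/17 → 29/85
merge 1/5 + 19/85 → 36/85
merge 4/17 + 29/85 → 49/85
merge 36/85 + 49/85 → 1
L = 8/85 + 1/5 + 29/85 + 36/85 + 49/85 + 1 = 224/85 ≈ 2.635 bits/symbol.

2.635 bits/symbol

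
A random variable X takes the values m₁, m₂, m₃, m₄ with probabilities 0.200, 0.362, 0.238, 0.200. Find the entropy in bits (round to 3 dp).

1.952 bits

H = −Σ pᵢ log₂ pᵢ.
−0.200·log₂(0.200) = 0.4644
−0.362·log₂(0.362) = 0.5307
−0.238·log₂(0.238) = 0.4929
−0.200·log₂(0.200) = 0.4644
Sum ≈ 1.9523 → 1.952 bits.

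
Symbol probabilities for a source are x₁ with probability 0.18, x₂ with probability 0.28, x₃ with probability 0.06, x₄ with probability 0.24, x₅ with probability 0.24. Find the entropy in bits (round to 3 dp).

H = −Σ pᵢ log₂ pᵢ.
−0.18·log₂(0.18) = 0.4453
−0.28·log₂(0.28) = 0.5142
−0.06·log₂(0.06) = 0.2435
−0.24·log₂(0.24) = 0.4941
−0.24·log₂(0.24) = 0.4941
Sum ≈ 2.1913 → 2.191 bits.

2.191 bits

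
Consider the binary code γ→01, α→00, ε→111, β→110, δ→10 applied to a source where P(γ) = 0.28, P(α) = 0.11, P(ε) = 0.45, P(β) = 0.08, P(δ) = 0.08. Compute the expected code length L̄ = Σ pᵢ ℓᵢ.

2.53 bits/symbol

L̄ = Σ pᵢ·ℓᵢ = 0.28·2 + 0.11·2 + 0.45·3 + 0.08·3 + 0.08·2 = 2.53 bits/symbol.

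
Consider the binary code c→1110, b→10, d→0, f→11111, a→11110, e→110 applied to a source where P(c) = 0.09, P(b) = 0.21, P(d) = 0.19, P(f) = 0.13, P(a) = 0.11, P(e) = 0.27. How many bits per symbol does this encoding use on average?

2.98 bits/symbol

L̄ = Σ pᵢ·ℓᵢ = 0.09·4 + 0.21·2 + 0.19·1 + 0.13·5 + 0.11·5 + 0.27·3 = 2.98 bits/symbol.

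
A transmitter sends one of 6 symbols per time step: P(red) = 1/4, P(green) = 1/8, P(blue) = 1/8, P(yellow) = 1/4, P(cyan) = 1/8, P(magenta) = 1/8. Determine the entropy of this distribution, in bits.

Each probability is a power of 1/2, so log₂(1/p) is an integer.
H = Σ p·log₂(1/p) = 1/4·2 + 1/8·3 + 1/8·3 + 1/4·2 + 1/8·3 + 1/8·3 = 2.5 bits.

2.5 bits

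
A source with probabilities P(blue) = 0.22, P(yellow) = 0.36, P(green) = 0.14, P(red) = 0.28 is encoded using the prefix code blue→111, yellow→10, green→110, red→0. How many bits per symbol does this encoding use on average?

2.08 bits/symbol

L̄ = Σ pᵢ·ℓᵢ = 0.22·3 + 0.36·2 + 0.14·3 + 0.28·1 = 2.08 bits/symbol.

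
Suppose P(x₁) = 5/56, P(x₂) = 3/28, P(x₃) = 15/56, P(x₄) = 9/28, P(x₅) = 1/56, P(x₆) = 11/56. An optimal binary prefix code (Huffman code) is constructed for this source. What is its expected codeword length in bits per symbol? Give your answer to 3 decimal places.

2.321 bits/symbol

Repeatedly combine the two least-probable nodes; the expected code length is the sum of the merged weights.
merge 1/56 + 5/56 → 3/28
merge 3/28 + 3/28 → 3/14
merge 11/56 + 3/14 → 23/56
merge 15/56 + 9/28 → 33/56
merge 23/56 + 33/56 → 1
L = 3/28 + 3/14 + 23/56 + 33/56 + 1 = 65/28 ≈ 2.321 bits/symbol.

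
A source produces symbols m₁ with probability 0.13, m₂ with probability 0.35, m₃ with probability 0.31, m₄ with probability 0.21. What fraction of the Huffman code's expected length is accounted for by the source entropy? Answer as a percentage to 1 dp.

Entropy H = −Σ p log₂ p ≈ 1.9094 bits.
Huffman merges: 13/100+21/100→17/50; 31/100+17/50→13/20; 7/20+13/20→1. L = 199/100 ≈ 1.9900.
Efficiency = H/L = 1.9094/1.9900 = 95.9%.

95.9%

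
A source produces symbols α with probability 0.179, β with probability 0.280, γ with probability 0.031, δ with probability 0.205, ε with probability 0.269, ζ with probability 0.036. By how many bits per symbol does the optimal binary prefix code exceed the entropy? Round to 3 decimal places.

0.048 bits

Entropy H = −Σ p log₂ p ≈ 2.2648 bits.
Huffman merges: 31/1000+9/250→67/1000; 67/1000+179/1000→123/500; 41/200+123/500→451/1000; 269/1000+7/25→549/1000; 451/1000+549/1000→1. L = 2313/1000 ≈ 2.3130.
L − H = 2.3130 − 2.2648 = 0.048 bits.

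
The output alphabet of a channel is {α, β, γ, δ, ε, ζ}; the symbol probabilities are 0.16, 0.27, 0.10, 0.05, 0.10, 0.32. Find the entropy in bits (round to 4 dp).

2.3396 bits

H = −Σ pᵢ log₂ pᵢ.
−0.16·log₂(0.16) = 0.4230
−0.27·log₂(0.27) = 0.5100
−0.10·log₂(0.10) = 0.3322
−0.05·log₂(0.05) = 0.2161
−0.10·log₂(0.10) = 0.3322
−0.32·log₂(0.32) = 0.5260
Sum ≈ 2.3396 → 2.3396 bits.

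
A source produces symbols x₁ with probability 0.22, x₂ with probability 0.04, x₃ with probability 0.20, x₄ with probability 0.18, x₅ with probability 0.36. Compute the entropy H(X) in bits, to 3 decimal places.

2.107 bits

H = −Σ pᵢ log₂ pᵢ.
−0.22·log₂(0.22) = 0.4806
−0.04·log₂(0.04) = 0.1858
−0.20·log₂(0.20) = 0.4644
−0.18·log₂(0.18) = 0.4453
−0.36·log₂(0.36) = 0.5306
Sum ≈ 2.1066 → 2.107 bits.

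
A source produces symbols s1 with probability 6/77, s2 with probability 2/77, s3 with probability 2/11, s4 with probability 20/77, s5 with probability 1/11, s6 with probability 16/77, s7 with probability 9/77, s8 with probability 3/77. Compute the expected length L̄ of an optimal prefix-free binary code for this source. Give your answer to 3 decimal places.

2.740 bits/symbol

Repeatedly combine the two least-probable nodes; the expected code length is the sum of the merged weights.
merge 2/77 + 3/77 → 5/77
merge 5/77 + 6/77 → 1/7
merge 1/11 + 9/77 → 16/77
merge 1/7 + 2/11 → 25/77
merge 16/77 + 16/77 → 32/77
merge 20/77 + 25/77 → 45/77
merge 32/77 + 45/77 → 1
L = 5/77 + 1/7 + 16/77 + 25/77 + 32/77 + 45/77 + 1 = 211/77 ≈ 2.740 bits/symbol.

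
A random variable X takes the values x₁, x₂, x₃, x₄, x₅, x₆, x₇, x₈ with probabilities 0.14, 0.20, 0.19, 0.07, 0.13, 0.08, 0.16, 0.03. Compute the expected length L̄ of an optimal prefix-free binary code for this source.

2.89 bits/symbol

Repeatedly combine the two least-probable nodes; the expected code length is the sum of the merged weights.
merge 3/100 + 7/100 → 1/10
merge 2/25 + 1/10 → 9/50
merge 13/100 + 7/50 → 27/100
merge 4/25 + 9/50 → 17/50
merge 19/100 + 1/5 → 39/100
merge 27/100 + 17/50 → 61/100
merge 39/100 + 61/100 → 1
L = 1/10 + 9/50 + 27/100 + 17/50 + 39/100 + 61/100 + 1 = 289/100 = 2.89 bits/symbol.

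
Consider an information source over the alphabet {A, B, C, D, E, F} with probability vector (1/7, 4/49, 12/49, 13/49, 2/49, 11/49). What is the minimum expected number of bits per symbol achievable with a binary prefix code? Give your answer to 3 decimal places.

2.388 bits/symbol

Repeatedly combine the two least-probable nodes; the expected code length is the sum of the merged weights.
merge 2/49 + 4/49 → 6/49
merge 6/49 + 1/7 → 13/49
merge 11/49 + 12/49 → 23/49
merge 13/49 + 13/49 → 26/49
merge 23/49 + 26/49 → 1
L = 6/49 + 13/49 + 23/49 + 26/49 + 1 = 117/49 ≈ 2.388 bits/symbol.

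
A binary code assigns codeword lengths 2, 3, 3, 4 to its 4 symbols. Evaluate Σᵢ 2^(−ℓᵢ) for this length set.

With common denominator 2^4 = 16: Σ 2^(−ℓᵢ) = 4/16 + 2/16 + 2/16 + 1/16 = 9/16 = 0.5625.

0.5625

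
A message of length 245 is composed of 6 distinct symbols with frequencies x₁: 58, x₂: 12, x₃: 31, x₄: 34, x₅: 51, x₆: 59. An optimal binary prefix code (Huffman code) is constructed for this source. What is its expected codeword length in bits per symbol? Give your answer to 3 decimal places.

Probabilities are the counts divided by 245.
Repeatedly combine the two least-probable nodes; the expected code length is the sum of the merged weights.
merge 12/245 + 31/245 → 43/245
merge 34/245 + 43/245 → 11/35
merge 51/245 + 58/245 → 109/245
merge 59/245 + 11/35 → 136/245
merge 109/245 + 136/245 → 1
L = 43/245 + 11/35 + 109/245 + 136/245 + 1 = 122/49 ≈ 2.490 bits/symbol.

2.490 bits/symbol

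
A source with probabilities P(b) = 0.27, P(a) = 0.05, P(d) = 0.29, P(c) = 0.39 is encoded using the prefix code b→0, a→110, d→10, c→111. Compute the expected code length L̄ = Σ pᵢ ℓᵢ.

L̄ = Σ pᵢ·ℓᵢ = 0.27·1 + 0.05·3 + 0.29·2 + 0.39·3 = 2.17 bits/symbol.

2.17 bits/symbol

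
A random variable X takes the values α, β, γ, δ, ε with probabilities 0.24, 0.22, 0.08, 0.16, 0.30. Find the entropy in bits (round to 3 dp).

H = −Σ pᵢ log₂ pᵢ.
−0.24·log₂(0.24) = 0.4941
−0.22·log₂(0.22) = 0.4806
−0.08·log₂(0.08) = 0.2915
−0.16·log₂(0.16) = 0.4230
−0.30·log₂(0.30) = 0.5211
Sum ≈ 2.2103 → 2.210 bits.

2.210 bits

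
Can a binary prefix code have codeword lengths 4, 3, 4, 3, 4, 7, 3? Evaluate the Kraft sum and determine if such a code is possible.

0.5703125; yes

With common denominator 2^7 = 128: Σ 2^(−ℓᵢ) = 8/128 + 16/128 + 8/128 + 16/128 + 8/128 + 1/128 + 16/128 = 73/128 = 0.5703125.
Kraft's inequality requires Σ ≤ 1; here Σ = 0.5703125 ≤ 1, so such a prefix code exists.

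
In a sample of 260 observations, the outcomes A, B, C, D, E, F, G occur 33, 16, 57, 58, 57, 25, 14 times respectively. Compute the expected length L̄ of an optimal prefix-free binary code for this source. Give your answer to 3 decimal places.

Probabilities are the counts divided by 260.
Repeatedly combine the two least-probable nodes; the expected code length is the sum of the merged weights.
merge 7/130 + 4/65 → 3/26
merge 5/52 + 3/26 → 11/52
merge 33/260 + 11/52 → 22/65
merge 57/260 + 57/260 → 57/130
merge 29/130 + 22/65 → 73/130
merge 57/130 + 73/130 → 1
L = 3/26 + 11/52 + 22/65 + 57/130 + 73/130 + 1 = 693/260 ≈ 2.665 bits/symbol.

2.665 bits/symbol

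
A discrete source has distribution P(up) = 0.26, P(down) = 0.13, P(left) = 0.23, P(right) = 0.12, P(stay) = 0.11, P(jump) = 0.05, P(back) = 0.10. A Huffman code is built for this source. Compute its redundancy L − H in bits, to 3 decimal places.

Entropy H = −Σ p log₂ p ≈ 2.6412 bits.
Huffman merges: 1/20+1/10→3/20; 11/100+3/25→23/100; 13/100+3/20→7/25; 23/100+23/100→23/50; 13/50+7/25→27/50; 23/50+27/50→1. L = 133/50 ≈ 2.6600.
L − H = 2.6600 − 2.6412 = 0.019 bits.

0.019 bits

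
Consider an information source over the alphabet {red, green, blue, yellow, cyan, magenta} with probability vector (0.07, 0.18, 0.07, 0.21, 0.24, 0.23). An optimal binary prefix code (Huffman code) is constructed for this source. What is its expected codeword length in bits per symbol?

Repeatedly combine the two least-probable nodes; the expected code length is the sum of the merged weights.
merge 7/100 + 7/100 → 7/50
merge 7/50 + 9/50 → 8/25
merge 21/100 + 23/100 → 11/25
merge 6/25 + 8/25 → 14/25
merge 11/25 + 14/25 → 1
L = 7/50 + 8/25 + 11/25 + 14/25 + 1 = 123/50 = 2.46 bits/symbol.

2.46 bits/symbol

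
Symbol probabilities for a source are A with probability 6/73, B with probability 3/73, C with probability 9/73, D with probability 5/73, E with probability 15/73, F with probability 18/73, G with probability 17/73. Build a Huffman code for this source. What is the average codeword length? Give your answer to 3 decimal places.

2.616 bits/symbol

Repeatedly combine the two least-probable nodes; the expected code length is the sum of the merged weights.
merge 3/73 + 5/73 → 8/73
merge 6/73 + 8/73 → 14/73
merge 9/73 + 14/73 → 23/73
merge 15/73 + 17/73 → 32/73
merge 18/73 + 23/73 → 41/73
merge 32/73 + 41/73 → 1
L = 8/73 + 14/73 + 23/73 + 32/73 + 41/73 + 1 = 191/73 ≈ 2.616 bits/symbol.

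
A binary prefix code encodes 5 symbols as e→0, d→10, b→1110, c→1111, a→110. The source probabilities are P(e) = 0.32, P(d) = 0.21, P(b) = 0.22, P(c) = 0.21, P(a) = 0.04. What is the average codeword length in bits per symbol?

L̄ = Σ pᵢ·ℓᵢ = 0.32·1 + 0.21·2 + 0.22·4 + 0.21·4 + 0.04·3 = 2.58 bits/symbol.

2.58 bits/symbol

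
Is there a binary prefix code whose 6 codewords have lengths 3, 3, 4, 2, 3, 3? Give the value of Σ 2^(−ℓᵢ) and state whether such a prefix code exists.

0.8125; yes

With common denominator 2^4 = 16: Σ 2^(−ℓᵢ) = 2/16 + 2/16 + 1/16 + 4/16 + 2/16 + 2/16 = 13/16 = 0.8125.
Kraft's inequality requires Σ ≤ 1; here Σ = 0.8125 ≤ 1, so such a prefix code exists.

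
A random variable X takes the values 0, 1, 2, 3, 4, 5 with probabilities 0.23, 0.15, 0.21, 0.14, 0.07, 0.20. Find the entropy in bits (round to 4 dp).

2.5011 bits

H = −Σ pᵢ log₂ pᵢ.
−0.23·log₂(0.23) = 0.4877
−0.15·log₂(0.15) = 0.4105
−0.21·log₂(0.21) = 0.4728
−0.14·log₂(0.14) = 0.3971
−0.07·log₂(0.07) = 0.2686
−0.20·log₂(0.20) = 0.4644
Sum ≈ 2.5011 → 2.5011 bits.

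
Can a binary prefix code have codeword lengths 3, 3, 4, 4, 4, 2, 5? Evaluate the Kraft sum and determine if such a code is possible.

With common denominator 2^5 = 32: Σ 2^(−ℓᵢ) = 4/32 + 4/32 + 2/32 + 2/32 + 2/32 + 8/32 + 1/32 = 23/32 = 0.71875.
Kraft's inequality requires Σ ≤ 1; here Σ = 0.71875 ≤ 1, so such a prefix code exists.

0.71875; yes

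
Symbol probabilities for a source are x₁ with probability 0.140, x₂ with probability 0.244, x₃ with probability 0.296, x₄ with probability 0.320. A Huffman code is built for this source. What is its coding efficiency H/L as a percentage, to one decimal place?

Entropy H = −Σ p log₂ p ≈ 1.9396 bits.
Huffman merges: 7/50+61/250→48/125; 37/125+8/25→77/125; 48/125+77/125→1. L = 2 ≈ 2.0000.
Efficiency = H/L = 1.9396/2.0000 = 97.0%.

97.0%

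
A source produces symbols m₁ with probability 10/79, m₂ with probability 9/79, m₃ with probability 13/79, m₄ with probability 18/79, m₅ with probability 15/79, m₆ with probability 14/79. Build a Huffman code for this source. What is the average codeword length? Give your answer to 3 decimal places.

Repeatedly combine the two least-probable nodes; the expected code length is the sum of the merged weights.
merge 9/79 + 10/79 → 19/79
merge 13/79 + 14/79 → 27/79
merge 15/79 + 18/79 → 33/79
merge 19/79 + 27/79 → 46/79
merge 33/79 + 46/79 → 1
L = 19/79 + 27/79 + 33/79 + 46/79 + 1 = 204/79 ≈ 2.582 bits/symbol.

2.582 bits/symbol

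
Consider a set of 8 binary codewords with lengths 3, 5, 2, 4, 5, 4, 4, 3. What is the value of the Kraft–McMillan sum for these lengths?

With common denominator 2^5 = 32: Σ 2^(−ℓᵢ) = 4/32 + 1/32 + 8/32 + 2/32 + 1/32 + 2/32 + 2/32 + 4/32 = 24/32 = 0.75.

0.75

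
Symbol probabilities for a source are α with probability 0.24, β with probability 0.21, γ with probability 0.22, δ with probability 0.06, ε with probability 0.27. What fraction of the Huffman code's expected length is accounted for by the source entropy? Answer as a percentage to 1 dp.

Entropy H = −Σ p log₂ p ≈ 2.2011 bits.
Huffman merges: 3/50+21/100→27/100; 11/50+6/25→23/50; 27/100+27/100→27/50; 23/50+27/50→1. L = 227/100 ≈ 2.2700.
Efficiency = H/L = 2.2011/2.2700 = 97.0%.

97.0%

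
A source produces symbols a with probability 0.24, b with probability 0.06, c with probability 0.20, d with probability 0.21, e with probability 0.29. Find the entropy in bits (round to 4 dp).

2.1928 bits

H = −Σ pᵢ log₂ pᵢ.
−0.24·log₂(0.24) = 0.4941
−0.06·log₂(0.06) = 0.2435
−0.20·log₂(0.20) = 0.4644
−0.21·log₂(0.21) = 0.4728
−0.29·log₂(0.29) = 0.5179
Sum ≈ 2.1928 → 2.1928 bits.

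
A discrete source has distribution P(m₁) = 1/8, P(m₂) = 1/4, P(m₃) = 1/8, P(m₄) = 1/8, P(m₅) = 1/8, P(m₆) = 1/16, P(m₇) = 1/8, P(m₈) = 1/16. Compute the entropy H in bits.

2.875 bits

Each probability is a power of 1/2, so log₂(1/p) is an integer.
H = Σ p·log₂(1/p) = 1/8·3 + 1/4·2 + 1/8·3 + 1/8·3 + 1/8·3 + 1/16·4 + 1/8·3 + 1/16·4 = 2.875 bits.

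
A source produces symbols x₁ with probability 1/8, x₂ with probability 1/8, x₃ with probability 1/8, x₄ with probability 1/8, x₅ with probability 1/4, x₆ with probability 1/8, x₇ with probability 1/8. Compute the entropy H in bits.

2.75 bits

Each probability is a power of 1/2, so log₂(1/p) is an integer.
H = Σ p·log₂(1/p) = 1/8·3 + 1/8·3 + 1/8·3 + 1/8·3 + 1/4·2 + 1/8·3 + 1/8·3 = 2.75 bits.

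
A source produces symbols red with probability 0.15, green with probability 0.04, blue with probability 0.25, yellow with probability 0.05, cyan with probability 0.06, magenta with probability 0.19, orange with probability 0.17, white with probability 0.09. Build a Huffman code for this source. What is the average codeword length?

Repeatedly combine the two least-probable nodes; the expected code length is the sum of the merged weights.
merge 1/25 + 1/20 → 9/100
merge 3/50 + 9/100 → 3/20
merge 9/100 + 3/20 → 6/25
merge 3/20 + 17/100 → 8/25
merge 19/100 + 6/25 → 43/100
merge 1/4 + 8/25 → 57/100
merge 43/100 + 57/100 → 1
L = 9/100 + 3/20 + 6/25 + 8/25 + 43/100 + 57/100 + 1 = 14/5 = 2.8 bits/symbol.

2.8 bits/symbol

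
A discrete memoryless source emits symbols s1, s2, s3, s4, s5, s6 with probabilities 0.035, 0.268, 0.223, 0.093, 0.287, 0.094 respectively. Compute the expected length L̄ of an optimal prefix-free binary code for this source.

2.35 bits/symbol

Repeatedly combine the two least-probable nodes; the expected code length is the sum of the merged weights.
merge 7/200 + 93/1000 → 16/125
merge 47/500 + 16/125 → 111/500
merge 111/500 + 223/1000 → 89/200
merge 67/250 + 287/1000 → 111/200
merge 89/200 + 111/200 → 1
L = 16/125 + 111/500 + 89/200 + 111/200 + 1 = 47/20 = 2.35 bits/symbol.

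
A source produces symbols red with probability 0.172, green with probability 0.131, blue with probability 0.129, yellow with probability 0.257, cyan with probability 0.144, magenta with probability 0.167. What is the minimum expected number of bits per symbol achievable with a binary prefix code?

2.571 bits/symbol

Repeatedly combine the two least-probable nodes; the expected code length is the sum of the merged weights.
merge 129/1000 + 131/1000 → 13/50
merge 18/125 + 167/1000 → 311/1000
merge 43/250 + 257/1000 → 429/1000
merge 13/50 + 311/1000 → 571/1000
merge 429/1000 + 571/1000 → 1
L = 13/50 + 311/1000 + 429/1000 + 571/1000 + 1 = 2571/1000 = 2.571 bits/symbol.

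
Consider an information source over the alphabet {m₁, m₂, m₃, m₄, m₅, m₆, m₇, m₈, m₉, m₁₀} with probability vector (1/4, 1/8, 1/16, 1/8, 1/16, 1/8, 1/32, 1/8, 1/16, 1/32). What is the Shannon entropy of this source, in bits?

3.0625 bits

Each probability is a power of 1/2, so log₂(1/p) is an integer.
H = Σ p·log₂(1/p) = 1/4·2 + 1/8·3 + 1/16·4 + 1/8·3 + 1/16·4 + 1/8·3 + 1/32·5 + 1/8·3 + 1/16·4 + 1/32·5 = 3.0625 bits.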